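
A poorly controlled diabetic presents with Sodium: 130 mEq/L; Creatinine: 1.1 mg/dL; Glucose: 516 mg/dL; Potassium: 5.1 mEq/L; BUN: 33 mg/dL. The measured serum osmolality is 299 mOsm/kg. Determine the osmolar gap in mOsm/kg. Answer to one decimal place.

-1.5 mOsm/kg

Calculated osmolality = 2·Na + glucose/18 + BUN/2.8
= 2·130 + 516/18 + 33/2.8
= 260 + 28.67 + 11.79
= 300.46 mOsm/kg ≈ 300.5 mOsm/kg
Osmolar gap = measured − calculated = 299 − 300.5 = -1.5 mOsm/kg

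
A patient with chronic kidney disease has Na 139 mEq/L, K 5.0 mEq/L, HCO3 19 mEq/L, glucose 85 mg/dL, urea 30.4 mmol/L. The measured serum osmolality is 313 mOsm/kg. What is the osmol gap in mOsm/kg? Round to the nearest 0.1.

-0.1 mOsm/kg

Calculated osmolality = 2·Na + glucose/18 + urea
= 2·139 + 85/18 + 30.4
= 278 + 4.72 + 30.40
= 313.12 mOsm/kg ≈ 313.1 mOsm/kg
Osmolar gap = measured − calculated = 313 − 313.1 = -0.1 mOsm/kg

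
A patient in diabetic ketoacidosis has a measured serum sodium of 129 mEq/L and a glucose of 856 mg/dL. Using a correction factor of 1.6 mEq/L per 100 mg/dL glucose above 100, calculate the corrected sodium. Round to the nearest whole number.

141 mEq/L

Corrected Na = measured Na + 1.6 · (glucose − 100)/100
= 129 + 1.6 · (856 − 100)/100
= 129 + 12.1
= 141.1 mEq/L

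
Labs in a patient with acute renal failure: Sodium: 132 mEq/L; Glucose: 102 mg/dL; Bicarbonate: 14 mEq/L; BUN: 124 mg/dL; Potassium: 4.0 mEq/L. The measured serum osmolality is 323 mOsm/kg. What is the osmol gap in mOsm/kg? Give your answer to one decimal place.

Calculated osmolality = 2·Na + glucose/18 + BUN/2.8
= 2·132 + 102/18 + 124/2.8
= 264 + 5.67 + 44.29
= 313.96 mOsm/kg ≈ 314.0 mOsm/kg
Osmolar gap = measured − calculated = 323 − 314.0 = 9.0 mOsm/kg

9.0 mOsm/kg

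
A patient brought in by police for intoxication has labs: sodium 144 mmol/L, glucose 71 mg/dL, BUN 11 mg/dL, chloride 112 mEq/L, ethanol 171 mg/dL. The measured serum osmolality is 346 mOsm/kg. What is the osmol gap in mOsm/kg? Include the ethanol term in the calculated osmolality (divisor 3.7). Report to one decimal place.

3.9 mOsm/kg

Calculated osmolality = 2·Na + glucose/18 + BUN/2.8 + ethanol/3.7
= 2·144 + 71/18 + 11/2.8 + 171/3.7
= 288 + 3.94 + 3.93 + 46.22
= 342.09 mOsm/kg ≈ 342.1 mOsm/kg
Osmolar gap = measured − calculated = 346 − 342.1 = 3.9 mOsm/kg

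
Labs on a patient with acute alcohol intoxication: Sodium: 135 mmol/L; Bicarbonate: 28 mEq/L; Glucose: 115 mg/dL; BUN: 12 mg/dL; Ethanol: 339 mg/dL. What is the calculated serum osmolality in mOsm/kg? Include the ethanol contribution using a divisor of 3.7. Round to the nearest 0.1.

372.3 mOsm/kg

Calculated osmolality = 2·Na + glucose/18 + BUN/2.8 + ethanol/3.7
= 2·135 + 115/18 + 12/2.8 + 339/3.7
= 270 + 6.39 + 4.29 + 91.62
= 372.3 mOsm/kg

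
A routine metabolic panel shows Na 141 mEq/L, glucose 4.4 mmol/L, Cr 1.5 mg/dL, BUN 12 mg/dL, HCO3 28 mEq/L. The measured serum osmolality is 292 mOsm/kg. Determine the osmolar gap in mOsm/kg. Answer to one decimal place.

1.3 mOsm/kg

Calculated osmolality = 2·Na + glucose + BUN/2.8
= 2·141 + 4.4 + 12/2.8
= 282 + 4.40 + 4.29
= 290.69 mOsm/kg ≈ 290.7 mOsm/kg
Osmolar gap = measured − calculated = 292 − 290.7 = 1.3 mOsm/kg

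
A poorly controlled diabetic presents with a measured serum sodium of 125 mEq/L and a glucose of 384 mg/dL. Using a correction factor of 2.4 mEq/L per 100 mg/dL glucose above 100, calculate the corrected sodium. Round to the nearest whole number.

132 mEq/L

Corrected Na = measured Na + 2.4 · (glucose − 100)/100
= 125 + 2.4 · (384 − 100)/100
= 125 + 6.8
= 131.8 mEq/L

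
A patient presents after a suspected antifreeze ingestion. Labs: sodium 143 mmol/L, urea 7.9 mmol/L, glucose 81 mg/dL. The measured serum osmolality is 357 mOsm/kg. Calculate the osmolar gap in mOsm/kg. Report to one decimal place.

58.6 mOsm/kg

Calculated osmolality = 2·Na + glucose/18 + urea
= 2·143 + 81/18 + 7.9
= 286 + 4.50 + 7.90
= 298.4 mOsm/kg ≈ 298.4 mOsm/kg
Osmolar gap = measured − calculated = 357 − 298.4 = 58.6 mOsm/kg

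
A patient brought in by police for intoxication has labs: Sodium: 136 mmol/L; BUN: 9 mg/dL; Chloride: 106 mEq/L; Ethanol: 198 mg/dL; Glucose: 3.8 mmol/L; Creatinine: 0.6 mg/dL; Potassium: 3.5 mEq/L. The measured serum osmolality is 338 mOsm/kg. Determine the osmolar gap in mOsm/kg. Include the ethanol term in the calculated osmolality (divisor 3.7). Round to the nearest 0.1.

5.5 mOsm/kg

Calculated osmolality = 2·Na + glucose + BUN/2.8 + ethanol/3.7
= 2·136 + 3.8 + 9/2.8 + 198/3.7
= 272 + 3.80 + 3.21 + 53.51
= 332.52 mOsm/kg ≈ 332.5 mOsm/kg
Osmolar gap = measured − calculated = 338 − 332.5 = 5.5 mOsm/kg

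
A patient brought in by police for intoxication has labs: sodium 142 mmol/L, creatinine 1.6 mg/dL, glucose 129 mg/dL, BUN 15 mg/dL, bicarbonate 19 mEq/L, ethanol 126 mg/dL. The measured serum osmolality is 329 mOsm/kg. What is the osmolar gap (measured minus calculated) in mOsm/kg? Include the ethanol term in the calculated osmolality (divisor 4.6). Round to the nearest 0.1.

5.1 mOsm/kg

Calculated osmolality = 2·Na + glucose/18 + BUN/2.8 + ethanol/4.6
= 2·142 + 129/18 + 15/2.8 + 126/4.6
= 284 + 7.17 + 5.36 + 27.39
= 323.92 mOsm/kg ≈ 323.9 mOsm/kg
Osmolar gap = measured − calculated = 329 − 323.9 = 5.1 mOsm/kg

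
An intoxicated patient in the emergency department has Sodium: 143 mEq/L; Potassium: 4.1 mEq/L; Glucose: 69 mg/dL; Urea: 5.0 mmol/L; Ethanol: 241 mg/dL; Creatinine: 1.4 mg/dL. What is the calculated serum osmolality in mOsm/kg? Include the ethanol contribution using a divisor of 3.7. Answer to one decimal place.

Calculated osmolality = 2·Na + glucose/18 + urea + ethanol/3.7
= 2·143 + 69/18 + 5 + 241/3.7
= 286 + 3.83 + 5 + 65.14
= 359.97 mOsm/kg

360.0 mOsm/kg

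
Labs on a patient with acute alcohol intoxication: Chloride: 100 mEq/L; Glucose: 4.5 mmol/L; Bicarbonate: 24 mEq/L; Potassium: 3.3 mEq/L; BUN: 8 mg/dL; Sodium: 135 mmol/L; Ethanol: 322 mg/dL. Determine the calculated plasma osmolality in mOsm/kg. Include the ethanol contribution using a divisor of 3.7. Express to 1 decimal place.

364.4 mOsm/kg

Calculated osmolality = 2·Na + glucose + BUN/2.8 + ethanol/3.7
= 2·135 + 4.5 + 8/2.8 + 322/3.7
= 270 + 4.50 + 2.86 + 87.03
= 364.39 mOsm/kg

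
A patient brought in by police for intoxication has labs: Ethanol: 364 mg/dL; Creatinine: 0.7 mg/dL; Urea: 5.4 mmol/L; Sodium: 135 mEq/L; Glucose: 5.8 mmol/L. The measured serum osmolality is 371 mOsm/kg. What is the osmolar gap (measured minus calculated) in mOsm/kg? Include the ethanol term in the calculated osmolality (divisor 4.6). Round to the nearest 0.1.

10.7 mOsm/kg

Calculated osmolality = 2·Na + glucose + urea + ethanol/4.6
= 2·135 + 5.8 + 5.4 + 364/4.6
= 270 + 5.80 + 5.40 + 79.13
= 360.33 mOsm/kg ≈ 360.3 mOsm/kg
Osmolar gap = measured − calculated = 371 − 360.3 = 10.7 mOsm/kg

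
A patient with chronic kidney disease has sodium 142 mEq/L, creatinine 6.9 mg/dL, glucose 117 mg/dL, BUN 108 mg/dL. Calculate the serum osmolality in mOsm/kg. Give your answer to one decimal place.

Calculated osmolality = 2·Na + glucose/18 + BUN/2.8
= 2·142 + 117/18 + 108/2.8
= 284 + 6.50 + 38.57
= 329.07 mOsm/kg

329.1 mOsm/kg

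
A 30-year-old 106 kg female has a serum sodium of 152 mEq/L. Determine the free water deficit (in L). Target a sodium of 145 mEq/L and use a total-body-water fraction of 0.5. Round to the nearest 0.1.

2.6 L

TBW = 0.5 · 106 = 53 L
Free water deficit = TBW · (Na/145 − 1)
= 53 · (152/145 − 1)
= 53 · 0.0483
= 2.56 L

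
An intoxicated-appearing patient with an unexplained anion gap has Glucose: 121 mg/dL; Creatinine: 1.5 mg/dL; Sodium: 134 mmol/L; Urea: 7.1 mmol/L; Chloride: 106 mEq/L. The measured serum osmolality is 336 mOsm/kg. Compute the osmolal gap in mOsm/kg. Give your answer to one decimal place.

54.2 mOsm/kg

Calculated osmolality = 2·Na + glucose/18 + urea
= 2·134 + 121/18 + 7.1
= 268 + 6.72 + 7.10
= 281.82 mOsm/kg ≈ 281.8 mOsm/kg
Osmolar gap = measured − calculated = 336 − 281.8 = 54.2 mOsm/kg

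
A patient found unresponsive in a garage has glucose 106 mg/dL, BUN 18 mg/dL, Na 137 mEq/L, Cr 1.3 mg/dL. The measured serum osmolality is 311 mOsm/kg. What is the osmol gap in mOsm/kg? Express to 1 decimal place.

24.7 mOsm/kg

Calculated osmolality = 2·Na + glucose/18 + BUN/2.8
= 2·137 + 106/18 + 18/2.8
= 274 + 5.89 + 6.43
= 286.32 mOsm/kg ≈ 286.3 mOsm/kg
Osmolar gap = measured − calculated = 311 − 286.3 = 24.7 mOsm/kg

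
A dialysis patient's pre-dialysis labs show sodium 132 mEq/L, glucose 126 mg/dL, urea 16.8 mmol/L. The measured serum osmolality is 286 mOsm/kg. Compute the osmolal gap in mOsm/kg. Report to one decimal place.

-1.8 mOsm/kg

Calculated osmolality = 2·Na + glucose/18 + urea
= 2·132 + 126/18 + 16.8
= 264 + 7 + 16.80
= 287.8 mOsm/kg ≈ 287.8 mOsm/kg
Osmolar gap = measured − calculated = 286 − 287.8 = -1.8 mOsm/kg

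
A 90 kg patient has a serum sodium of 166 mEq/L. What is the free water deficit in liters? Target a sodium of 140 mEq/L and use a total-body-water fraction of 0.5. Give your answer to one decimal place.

8.4 L

TBW = 0.5 · 90 = 45 L
Free water deficit = TBW · (Na/140 − 1)
= 45 · (166/140 − 1)
= 45 · 0.1857
= 8.36 L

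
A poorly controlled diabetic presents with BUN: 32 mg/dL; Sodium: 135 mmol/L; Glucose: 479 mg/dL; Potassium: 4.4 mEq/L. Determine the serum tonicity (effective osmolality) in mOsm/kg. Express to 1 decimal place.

296.6 mOsm/kg

Effective osmolality excludes urea (freely permeant across cell membranes):
2·Na + glucose/18
= 2·135 + 479/18
= 270 + 26.61
= 296.61 mOsm/kg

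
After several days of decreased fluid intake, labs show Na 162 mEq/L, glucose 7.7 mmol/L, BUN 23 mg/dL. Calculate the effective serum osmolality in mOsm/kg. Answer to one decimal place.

331.7 mOsm/kg

Effective osmolality excludes urea (freely permeant across cell membranes):
2·Na + glucose
= 2·162 + 7.7
= 324 + 7.7
= 331.7 mOsm/kg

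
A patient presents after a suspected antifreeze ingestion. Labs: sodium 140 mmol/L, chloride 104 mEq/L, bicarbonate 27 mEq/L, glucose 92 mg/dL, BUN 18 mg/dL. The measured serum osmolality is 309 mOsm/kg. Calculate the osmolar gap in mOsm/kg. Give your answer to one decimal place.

Calculated osmolality = 2·Na + glucose/18 + BUN/2.8
= 2·140 + 92/18 + 18/2.8
= 280 + 5.11 + 6.43
= 291.54 mOsm/kg ≈ 291.5 mOsm/kg
Osmolar gap = measured − calculated = 309 − 291.5 = 17.5 mOsm/kg

17.5 mOsm/kg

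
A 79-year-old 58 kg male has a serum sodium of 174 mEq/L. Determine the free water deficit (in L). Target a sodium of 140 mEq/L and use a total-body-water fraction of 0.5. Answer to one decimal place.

7.0 L

TBW = 0.5 · 58 = 29 L
Free water deficit = TBW · (Na/140 − 1)
= 29 · (174/140 − 1)
= 29 · 0.2429
= 7.04 L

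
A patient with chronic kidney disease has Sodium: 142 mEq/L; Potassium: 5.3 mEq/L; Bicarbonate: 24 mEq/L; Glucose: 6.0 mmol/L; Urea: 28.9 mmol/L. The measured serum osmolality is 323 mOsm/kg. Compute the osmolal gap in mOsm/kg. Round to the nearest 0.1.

4.1 mOsm/kg

Calculated osmolality = 2·Na + glucose + urea
= 2·142 + 6 + 28.9
= 284 + 6 + 28.90
= 318.9 mOsm/kg ≈ 318.9 mOsm/kg
Osmolar gap = measured − calculated = 323 − 318.9 = 4.1 mOsm/kg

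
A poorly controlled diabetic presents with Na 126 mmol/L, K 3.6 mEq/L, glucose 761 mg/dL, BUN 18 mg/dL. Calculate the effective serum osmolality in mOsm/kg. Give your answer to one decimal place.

Effective osmolality excludes urea (freely permeant across cell membranes):
2·Na + glucose/18
= 2·126 + 761/18
= 252 + 42.28
= 294.28 mOsm/kg

294.3 mOsm/kg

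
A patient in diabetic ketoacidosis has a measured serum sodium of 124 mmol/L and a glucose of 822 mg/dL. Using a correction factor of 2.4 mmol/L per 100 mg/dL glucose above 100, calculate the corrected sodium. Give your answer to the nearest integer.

141 mmol/L

Corrected Na = measured Na + 2.4 · (glucose − 100)/100
= 124 + 2.4 · (822 − 100)/100
= 124 + 17.3
= 141.3 mmol/L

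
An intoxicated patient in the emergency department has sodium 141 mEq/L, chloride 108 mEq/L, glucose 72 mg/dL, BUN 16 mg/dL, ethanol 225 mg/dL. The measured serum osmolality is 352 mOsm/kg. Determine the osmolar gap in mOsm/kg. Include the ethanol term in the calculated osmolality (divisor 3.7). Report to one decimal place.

Calculated osmolality = 2·Na + glucose/18 + BUN/2.8 + ethanol/3.7
= 2·141 + 72/18 + 16/2.8 + 225/3.7
= 282 + 4 + 5.71 + 60.81
= 352.52 mOsm/kg ≈ 352.5 mOsm/kg
Osmolar gap = measured − calculated = 352 − 352.5 = -0.5 mOsm/kg

-0.5 mOsm/kg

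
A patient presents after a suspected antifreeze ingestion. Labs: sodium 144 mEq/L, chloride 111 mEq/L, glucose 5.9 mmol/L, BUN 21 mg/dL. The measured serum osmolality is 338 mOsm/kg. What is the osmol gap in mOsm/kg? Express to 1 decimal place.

Calculated osmolality = 2·Na + glucose + BUN/2.8
= 2·144 + 5.9 + 21/2.8
= 288 + 5.90 + 7.50
= 301.4 mOsm/kg ≈ 301.4 mOsm/kg
Osmolar gap = measured − calculated = 338 − 301.4 = 36.6 mOsm/kg

36.6 mOsm/kg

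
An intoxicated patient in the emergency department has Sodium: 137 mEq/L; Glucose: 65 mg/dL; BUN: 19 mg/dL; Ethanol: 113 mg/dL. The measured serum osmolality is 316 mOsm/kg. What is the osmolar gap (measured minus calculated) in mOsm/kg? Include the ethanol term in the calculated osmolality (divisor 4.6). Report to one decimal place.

7.0 mOsm/kg

Calculated osmolality = 2·Na + glucose/18 + BUN/2.8 + ethanol/4.6
= 2·137 + 65/18 + 19/2.8 + 113/4.6
= 274 + 3.61 + 6.79 + 24.57
= 308.97 mOsm/kg ≈ 309.0 mOsm/kg
Osmolar gap = measured − calculated = 316 − 309.0 = 7.0 mOsm/kg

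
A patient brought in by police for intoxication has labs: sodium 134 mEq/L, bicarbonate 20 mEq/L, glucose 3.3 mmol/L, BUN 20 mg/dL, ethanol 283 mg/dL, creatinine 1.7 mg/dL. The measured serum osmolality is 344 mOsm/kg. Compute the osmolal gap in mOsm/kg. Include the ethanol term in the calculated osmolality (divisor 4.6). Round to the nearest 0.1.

Calculated osmolality = 2·Na + glucose + BUN/2.8 + ethanol/4.6
= 2·134 + 3.3 + 20/2.8 + 283/4.6
= 268 + 3.30 + 7.14 + 61.52
= 339.96 mOsm/kg ≈ 340.0 mOsm/kg
Osmolar gap = measured − calculated = 344 − 340.0 = 4.0 mOsm/kg

4.0 mOsm/kg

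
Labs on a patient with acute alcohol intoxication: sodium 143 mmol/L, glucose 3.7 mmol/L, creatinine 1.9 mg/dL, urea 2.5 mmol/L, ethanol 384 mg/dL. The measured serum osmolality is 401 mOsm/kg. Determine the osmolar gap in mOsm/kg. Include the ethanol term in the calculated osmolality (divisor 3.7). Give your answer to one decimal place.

5.0 mOsm/kg

Calculated osmolality = 2·Na + glucose + urea + ethanol/3.7
= 2·143 + 3.7 + 2.5 + 384/3.7
= 286 + 3.70 + 2.50 + 103.78
= 395.98 mOsm/kg ≈ 396.0 mOsm/kg
Osmolar gap = measured − calculated = 401 − 396.0 = 5.0 mOsm/kg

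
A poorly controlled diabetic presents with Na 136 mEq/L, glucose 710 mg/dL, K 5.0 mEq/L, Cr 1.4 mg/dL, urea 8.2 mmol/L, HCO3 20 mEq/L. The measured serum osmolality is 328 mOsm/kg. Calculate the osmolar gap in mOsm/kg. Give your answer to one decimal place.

Calculated osmolality = 2·Na + glucose/18 + urea
= 2·136 + 710/18 + 8.2
= 272 + 39.44 + 8.20
= 319.64 mOsm/kg ≈ 319.6 mOsm/kg
Osmolar gap = measured − calculated = 328 − 319.6 = 8.4 mOsm/kg

8.4 mOsm/kg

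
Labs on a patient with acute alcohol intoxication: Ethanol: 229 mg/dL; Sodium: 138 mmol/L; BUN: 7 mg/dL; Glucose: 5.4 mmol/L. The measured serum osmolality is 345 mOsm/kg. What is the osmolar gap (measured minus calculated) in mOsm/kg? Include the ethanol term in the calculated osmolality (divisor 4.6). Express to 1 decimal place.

11.3 mOsm/kg

Calculated osmolality = 2·Na + glucose + BUN/2.8 + ethanol/4.6
= 2·138 + 5.4 + 7/2.8 + 229/4.6
= 276 + 5.40 + 2.50 + 49.78
= 333.68 mOsm/kg ≈ 333.7 mOsm/kg
Osmolar gap = measured − calculated = 345 − 333.7 = 11.3 mOsm/kg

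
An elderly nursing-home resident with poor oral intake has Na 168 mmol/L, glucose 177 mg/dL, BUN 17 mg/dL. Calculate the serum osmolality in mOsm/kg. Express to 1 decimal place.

Calculated osmolality = 2·Na + glucose/18 + BUN/2.8
= 2·168 + 177/18 + 17/2.8
= 336 + 9.83 + 6.07
= 351.9 mOsm/kg

351.9 mOsm/kg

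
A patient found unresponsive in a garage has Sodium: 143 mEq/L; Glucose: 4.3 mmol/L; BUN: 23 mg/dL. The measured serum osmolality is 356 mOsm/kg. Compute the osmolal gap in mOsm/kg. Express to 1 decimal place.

Calculated osmolality = 2·Na + glucose + BUN/2.8
= 2·143 + 4.3 + 23/2.8
= 286 + 4.30 + 8.21
= 298.51 mOsm/kg ≈ 298.5 mOsm/kg
Osmolar gap = measured − calculated = 356 − 298.5 = 57.5 mOsm/kg

57.5 mOsm/kg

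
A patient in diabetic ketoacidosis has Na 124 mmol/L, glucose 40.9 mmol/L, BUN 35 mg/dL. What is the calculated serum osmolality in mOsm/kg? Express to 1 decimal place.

Calculated osmolality = 2·Na + glucose + BUN/2.8
= 2·124 + 40.9 + 35/2.8
= 248 + 40.90 + 12.50
= 301.4 mOsm/kg

301.4 mOsm/kg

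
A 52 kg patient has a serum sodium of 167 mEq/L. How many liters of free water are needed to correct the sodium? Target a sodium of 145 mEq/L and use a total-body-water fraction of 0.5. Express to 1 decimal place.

TBW = 0.5 · 52 = 26 L
Free water deficit = TBW · (Na/145 − 1)
= 26 · (167/145 − 1)
= 26 · 0.1517
= 3.94 L

3.9 L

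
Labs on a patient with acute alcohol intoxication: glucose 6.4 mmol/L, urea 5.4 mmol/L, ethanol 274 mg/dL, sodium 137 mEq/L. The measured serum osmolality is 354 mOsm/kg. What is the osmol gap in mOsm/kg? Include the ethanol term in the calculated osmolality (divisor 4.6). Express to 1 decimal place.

Calculated osmolality = 2·Na + glucose + urea + ethanol/4.6
= 2·137 + 6.4 + 5.4 + 274/4.6
= 274 + 6.40 + 5.40 + 59.57
= 345.37 mOsm/kg ≈ 345.4 mOsm/kg
Osmolar gap = measured − calculated = 354 − 345.4 = 8.6 mOsm/kg

8.6 mOsm/kg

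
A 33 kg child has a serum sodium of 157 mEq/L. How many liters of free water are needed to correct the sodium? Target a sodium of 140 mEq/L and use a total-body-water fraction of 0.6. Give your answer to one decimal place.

2.4 L

TBW = 0.6 · 33 = 19.8 L
Free water deficit = TBW · (Na/140 − 1)
= 19.8 · (157/140 − 1)
= 19.8 · 0.1214
= 2.4 L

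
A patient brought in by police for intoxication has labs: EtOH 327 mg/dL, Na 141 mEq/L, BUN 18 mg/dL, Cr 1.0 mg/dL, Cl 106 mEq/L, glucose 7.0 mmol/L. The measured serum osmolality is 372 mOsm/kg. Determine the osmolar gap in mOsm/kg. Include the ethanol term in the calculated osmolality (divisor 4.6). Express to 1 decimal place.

Calculated osmolality = 2·Na + glucose + BUN/2.8 + ethanol/4.6
= 2·141 + 7 + 18/2.8 + 327/4.6
= 282 + 7 + 6.43 + 71.09
= 366.52 mOsm/kg ≈ 366.5 mOsm/kg
Osmolar gap = measured − calculated = 372 − 366.5 = 5.5 mOsm/kg

5.5 mOsm/kg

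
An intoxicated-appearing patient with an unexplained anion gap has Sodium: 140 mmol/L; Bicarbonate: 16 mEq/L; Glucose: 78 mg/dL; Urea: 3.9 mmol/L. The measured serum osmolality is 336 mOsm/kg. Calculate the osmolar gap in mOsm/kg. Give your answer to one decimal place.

47.8 mOsm/kg

Calculated osmolality = 2·Na + glucose/18 + urea
= 2·140 + 78/18 + 3.9
= 280 + 4.33 + 3.90
= 288.23 mOsm/kg ≈ 288.2 mOsm/kg
Osmolar gap = measured − calculated = 336 − 288.2 = 47.8 mOsm/kg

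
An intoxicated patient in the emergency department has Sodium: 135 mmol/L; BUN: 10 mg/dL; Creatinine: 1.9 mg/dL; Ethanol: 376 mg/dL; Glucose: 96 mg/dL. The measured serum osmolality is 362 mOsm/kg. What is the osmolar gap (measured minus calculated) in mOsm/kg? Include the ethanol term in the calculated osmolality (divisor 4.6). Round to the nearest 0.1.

Calculated osmolality = 2·Na + glucose/18 + BUN/2.8 + ethanol/4.6
= 2·135 + 96/18 + 10/2.8 + 376/4.6
= 270 + 5.33 + 3.57 + 81.74
= 360.64 mOsm/kg ≈ 360.6 mOsm/kg
Osmolar gap = measured − calculated = 362 − 360.6 = 1.4 mOsm/kg

1.4 mOsm/kg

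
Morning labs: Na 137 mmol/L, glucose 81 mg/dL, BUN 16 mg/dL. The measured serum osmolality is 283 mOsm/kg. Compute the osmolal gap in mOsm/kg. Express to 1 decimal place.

Calculated osmolality = 2·Na + glucose/18 + BUN/2.8
= 2·137 + 81/18 + 16/2.8
= 274 + 4.50 + 5.71
= 284.21 mOsm/kg ≈ 284.2 mOsm/kg
Osmolar gap = measured − calculated = 283 − 284.2 = -1.2 mOsm/kg

-1.2 mOsm/kg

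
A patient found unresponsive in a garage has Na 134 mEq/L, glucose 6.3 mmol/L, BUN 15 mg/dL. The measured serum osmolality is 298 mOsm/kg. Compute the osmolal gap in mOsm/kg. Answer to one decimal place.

Calculated osmolality = 2·Na + glucose + BUN/2.8
= 2·134 + 6.3 + 15/2.8
= 268 + 6.30 + 5.36
= 279.66 mOsm/kg ≈ 279.7 mOsm/kg
Osmolar gap = measured − calculated = 298 − 279.7 = 18.3 mOsm/kg

18.3 mOsm/kg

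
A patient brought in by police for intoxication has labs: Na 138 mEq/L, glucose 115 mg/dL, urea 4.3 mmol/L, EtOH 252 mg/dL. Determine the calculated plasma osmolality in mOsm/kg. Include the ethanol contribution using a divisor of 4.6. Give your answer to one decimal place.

Calculated osmolality = 2·Na + glucose/18 + urea + ethanol/4.6
= 2·138 + 115/18 + 4.3 + 252/4.6
= 276 + 6.39 + 4.30 + 54.78
= 341.47 mOsm/kg

341.5 mOsm/kg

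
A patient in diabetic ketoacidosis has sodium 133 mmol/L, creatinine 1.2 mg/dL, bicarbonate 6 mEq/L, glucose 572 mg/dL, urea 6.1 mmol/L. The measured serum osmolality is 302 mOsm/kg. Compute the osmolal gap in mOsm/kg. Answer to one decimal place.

-1.9 mOsm/kg

Calculated osmolality = 2·Na + glucose/18 + urea
= 2·133 + 572/18 + 6.1
= 266 + 31.78 + 6.10
= 303.88 mOsm/kg ≈ 303.9 mOsm/kg
Osmolar gap = measured − calculated = 302 − 303.9 = -1.9 mOsm/kg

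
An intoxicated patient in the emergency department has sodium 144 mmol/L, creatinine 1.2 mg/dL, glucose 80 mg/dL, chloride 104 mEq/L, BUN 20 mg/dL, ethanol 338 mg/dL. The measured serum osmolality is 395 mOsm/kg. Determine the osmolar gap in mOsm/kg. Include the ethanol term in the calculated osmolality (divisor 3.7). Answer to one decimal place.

4.1 mOsm/kg

Calculated osmolality = 2·Na + glucose/18 + BUN/2.8 + ethanol/3.7
= 2·144 + 80/18 + 20/2.8 + 338/3.7
= 288 + 4.44 + 7.14 + 91.35
= 390.93 mOsm/kg ≈ 390.9 mOsm/kg
Osmolar gap = measured − calculated = 395 − 390.9 = 4.1 mOsm/kg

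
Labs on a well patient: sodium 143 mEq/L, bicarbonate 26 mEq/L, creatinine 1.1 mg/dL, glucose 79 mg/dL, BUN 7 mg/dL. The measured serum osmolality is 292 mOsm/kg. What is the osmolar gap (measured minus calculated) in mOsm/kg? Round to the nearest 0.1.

-0.9 mOsm/kg

Calculated osmolality = 2·Na + glucose/18 + BUN/2.8
= 2·143 + 79/18 + 7/2.8
= 286 + 4.39 + 2.50
= 292.89 mOsm/kg ≈ 292.9 mOsm/kg
Osmolar gap = measured − calculated = 292 − 292.9 = -0.9 mOsm/kg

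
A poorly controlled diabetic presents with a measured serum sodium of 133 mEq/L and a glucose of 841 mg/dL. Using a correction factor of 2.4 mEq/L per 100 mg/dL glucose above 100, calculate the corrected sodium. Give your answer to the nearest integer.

151 mEq/L

Corrected Na = measured Na + 2.4 · (glucose − 100)/100
= 133 + 2.4 · (841 − 100)/100
= 133 + 17.8
= 150.8 mEq/L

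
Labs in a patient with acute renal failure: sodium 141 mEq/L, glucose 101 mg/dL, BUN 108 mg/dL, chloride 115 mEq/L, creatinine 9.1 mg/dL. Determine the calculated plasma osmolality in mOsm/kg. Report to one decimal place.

326.2 mOsm/kg

Calculated osmolality = 2·Na + glucose/18 + BUN/2.8
= 2·141 + 101/18 + 108/2.8
= 282 + 5.61 + 38.57
= 326.18 mOsm/kg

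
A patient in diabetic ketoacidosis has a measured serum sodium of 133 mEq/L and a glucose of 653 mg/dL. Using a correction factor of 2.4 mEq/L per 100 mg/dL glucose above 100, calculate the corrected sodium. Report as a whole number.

Corrected Na = measured Na + 2.4 · (glucose − 100)/100
= 133 + 2.4 · (653 − 100)/100
= 133 + 13.3
= 146.3 mEq/L

146 mEq/L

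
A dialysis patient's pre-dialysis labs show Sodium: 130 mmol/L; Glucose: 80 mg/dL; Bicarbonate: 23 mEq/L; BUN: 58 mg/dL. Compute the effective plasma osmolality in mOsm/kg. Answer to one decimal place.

Effective osmolality excludes urea (freely permeant across cell membranes):
2·Na + glucose/18
= 2·130 + 80/18
= 260 + 4.44
= 264.44 mOsm/kg

264.4 mOsm/kg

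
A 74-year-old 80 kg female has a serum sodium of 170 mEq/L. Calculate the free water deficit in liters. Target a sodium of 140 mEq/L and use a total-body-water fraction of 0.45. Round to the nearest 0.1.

TBW = 0.45 · 80 = 36 L
Free water deficit = TBW · (Na/140 − 1)
= 36 · (170/140 − 1)
= 36 · 0.2143
= 7.71 L

7.7 L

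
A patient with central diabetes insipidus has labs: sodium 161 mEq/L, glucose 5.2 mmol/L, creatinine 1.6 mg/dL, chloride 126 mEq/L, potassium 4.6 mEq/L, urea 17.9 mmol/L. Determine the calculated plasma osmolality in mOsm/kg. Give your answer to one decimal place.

345.1 mOsm/kg

Calculated osmolality = 2·Na + glucose + urea
= 2·161 + 5.2 + 17.9
= 322 + 5.20 + 17.90
= 345.1 mOsm/kg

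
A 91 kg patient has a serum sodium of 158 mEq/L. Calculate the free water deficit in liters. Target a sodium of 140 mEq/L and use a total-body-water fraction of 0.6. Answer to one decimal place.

TBW = 0.6 · 91 = 54.6 L
Free water deficit = TBW · (Na/140 − 1)
= 54.6 · (158/140 − 1)
= 54.6 · 0.1286
= 7.02 L

7.0 L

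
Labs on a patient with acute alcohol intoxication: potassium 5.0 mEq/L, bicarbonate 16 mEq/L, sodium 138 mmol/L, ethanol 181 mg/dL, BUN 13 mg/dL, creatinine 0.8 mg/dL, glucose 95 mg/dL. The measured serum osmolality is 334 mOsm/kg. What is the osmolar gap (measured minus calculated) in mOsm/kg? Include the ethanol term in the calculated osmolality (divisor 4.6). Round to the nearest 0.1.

Calculated osmolality = 2·Na + glucose/18 + BUN/2.8 + ethanol/4.6
= 2·138 + 95/18 + 13/2.8 + 181/4.6
= 276 + 5.28 + 4.64 + 39.35
= 325.27 mOsm/kg ≈ 325.3 mOsm/kg
Osmolar gap = measured − calculated = 334 − 325.3 = 8.7 mOsm/kg

8.7 mOsm/kg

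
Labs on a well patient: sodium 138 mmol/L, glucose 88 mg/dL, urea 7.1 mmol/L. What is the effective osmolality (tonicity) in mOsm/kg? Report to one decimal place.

280.9 mOsm/kg

Effective osmolality excludes urea (freely permeant across cell membranes):
2·Na + glucose/18
= 2·138 + 88/18
= 276 + 4.89
= 280.89 mOsm/kg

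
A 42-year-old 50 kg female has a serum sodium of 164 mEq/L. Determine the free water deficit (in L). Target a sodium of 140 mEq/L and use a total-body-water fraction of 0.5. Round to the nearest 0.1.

TBW = 0.5 · 50 = 25 L
Free water deficit = TBW · (Na/140 − 1)
= 25 · (164/140 − 1)
= 25 · 0.1714
= 4.29 L

4.3 L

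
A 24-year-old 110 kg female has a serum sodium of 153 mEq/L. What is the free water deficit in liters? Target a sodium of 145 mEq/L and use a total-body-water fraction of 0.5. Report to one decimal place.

TBW = 0.5 · 110 = 55 L
Free water deficit = TBW · (Na/145 − 1)
= 55 · (153/145 − 1)
= 55 · 0.0552
= 3.04 L

3.0 L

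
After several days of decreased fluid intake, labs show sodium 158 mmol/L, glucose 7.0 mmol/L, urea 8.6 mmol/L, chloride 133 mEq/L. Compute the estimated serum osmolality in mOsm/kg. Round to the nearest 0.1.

Calculated osmolality = 2·Na + glucose + urea
= 2·158 + 7 + 8.6
= 316 + 7 + 8.60
= 331.6 mOsm/kg

331.6 mOsm/kg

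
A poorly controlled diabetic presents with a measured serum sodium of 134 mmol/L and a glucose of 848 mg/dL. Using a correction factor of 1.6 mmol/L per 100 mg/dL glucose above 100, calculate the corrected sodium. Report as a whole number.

146 mmol/L

Corrected Na = measured Na + 1.6 · (glucose − 100)/100
= 134 + 1.6 · (848 − 100)/100
= 134 + 12
= 146 mmol/L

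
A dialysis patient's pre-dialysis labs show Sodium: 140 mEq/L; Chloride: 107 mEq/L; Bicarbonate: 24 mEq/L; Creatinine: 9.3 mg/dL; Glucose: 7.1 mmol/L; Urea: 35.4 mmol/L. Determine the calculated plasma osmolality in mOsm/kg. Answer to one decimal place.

322.5 mOsm/kg

Calculated osmolality = 2·Na + glucose + urea
= 2·140 + 7.1 + 35.4
= 280 + 7.10 + 35.40
= 322.5 mOsm/kg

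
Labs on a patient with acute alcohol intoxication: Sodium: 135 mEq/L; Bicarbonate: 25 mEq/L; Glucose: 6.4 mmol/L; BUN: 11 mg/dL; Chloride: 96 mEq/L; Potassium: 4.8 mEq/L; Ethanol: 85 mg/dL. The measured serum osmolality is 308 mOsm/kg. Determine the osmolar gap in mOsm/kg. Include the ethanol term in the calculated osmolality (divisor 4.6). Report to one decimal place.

9.2 mOsm/kg

Calculated osmolality = 2·Na + glucose + BUN/2.8 + ethanol/4.6
= 2·135 + 6.4 + 11/2.8 + 85/4.6
= 270 + 6.40 + 3.93 + 18.48
= 298.81 mOsm/kg ≈ 298.8 mOsm/kg
Osmolar gap = measured − calculated = 308 − 298.8 = 9.2 mOsm/kg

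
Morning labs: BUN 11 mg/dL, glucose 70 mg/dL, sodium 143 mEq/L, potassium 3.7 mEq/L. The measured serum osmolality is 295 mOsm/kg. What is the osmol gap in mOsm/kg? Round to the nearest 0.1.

1.2 mOsm/kg

Calculated osmolality = 2·Na + glucose/18 + BUN/2.8
= 2·143 + 70/18 + 11/2.8
= 286 + 3.89 + 3.93
= 293.82 mOsm/kg ≈ 293.8 mOsm/kg
Osmolar gap = measured − calculated = 295 − 293.8 = 1.2 mOsm/kg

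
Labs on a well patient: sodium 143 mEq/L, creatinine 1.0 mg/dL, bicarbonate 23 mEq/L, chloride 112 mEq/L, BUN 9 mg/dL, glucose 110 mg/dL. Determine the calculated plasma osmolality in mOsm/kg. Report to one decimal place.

295.3 mOsm/kg

Calculated osmolality = 2·Na + glucose/18 + BUN/2.8
= 2·143 + 110/18 + 9/2.8
= 286 + 6.11 + 3.21
= 295.32 mOsm/kg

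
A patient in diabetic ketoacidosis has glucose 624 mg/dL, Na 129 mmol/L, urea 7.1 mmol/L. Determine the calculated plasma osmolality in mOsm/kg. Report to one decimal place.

Calculated osmolality = 2·Na + glucose/18 + urea
= 2·129 + 624/18 + 7.1
= 258 + 34.67 + 7.10
= 299.77 mOsm/kg

299.8 mOsm/kg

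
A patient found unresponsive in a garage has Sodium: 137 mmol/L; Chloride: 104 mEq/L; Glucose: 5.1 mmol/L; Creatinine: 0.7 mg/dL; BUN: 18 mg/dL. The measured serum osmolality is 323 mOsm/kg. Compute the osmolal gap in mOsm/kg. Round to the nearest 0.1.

Calculated osmolality = 2·Na + glucose + BUN/2.8
= 2·137 + 5.1 + 18/2.8
= 274 + 5.10 + 6.43
= 285.53 mOsm/kg ≈ 285.5 mOsm/kg
Osmolar gap = measured − calculated = 323 − 285.5 = 37.5 mOsm/kg

37.5 mOsm/kg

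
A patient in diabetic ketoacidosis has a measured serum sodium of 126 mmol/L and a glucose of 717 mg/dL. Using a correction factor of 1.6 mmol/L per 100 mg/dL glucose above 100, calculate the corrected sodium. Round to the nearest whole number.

Corrected Na = measured Na + 1.6 · (glucose − 100)/100
= 126 + 1.6 · (717 − 100)/100
= 126 + 9.9
= 135.9 mmol/L

136 mmol/L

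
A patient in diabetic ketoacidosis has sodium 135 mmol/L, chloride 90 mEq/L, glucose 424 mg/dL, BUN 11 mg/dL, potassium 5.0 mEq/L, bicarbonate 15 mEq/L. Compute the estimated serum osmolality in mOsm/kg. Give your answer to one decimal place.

Calculated osmolality = 2·Na + glucose/18 + BUN/2.8
= 2·135 + 424/18 + 11/2.8
= 270 + 23.56 + 3.93
= 297.49 mOsm/kg

297.5 mOsm/kg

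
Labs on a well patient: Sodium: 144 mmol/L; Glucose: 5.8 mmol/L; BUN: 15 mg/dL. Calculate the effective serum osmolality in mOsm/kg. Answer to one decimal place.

Effective osmolality excludes urea (freely permeant across cell membranes):
2·Na + glucose
= 2·144 + 5.8
= 288 + 5.8
= 293.8 mOsm/kg

293.8 mOsm/kg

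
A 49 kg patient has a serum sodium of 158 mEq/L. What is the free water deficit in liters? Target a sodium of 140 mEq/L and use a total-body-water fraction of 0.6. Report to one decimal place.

TBW = 0.6 · 49 = 29.4 L
Free water deficit = TBW · (Na/140 − 1)
= 29.4 · (158/140 − 1)
= 29.4 · 0.1286
= 3.78 L

3.8 L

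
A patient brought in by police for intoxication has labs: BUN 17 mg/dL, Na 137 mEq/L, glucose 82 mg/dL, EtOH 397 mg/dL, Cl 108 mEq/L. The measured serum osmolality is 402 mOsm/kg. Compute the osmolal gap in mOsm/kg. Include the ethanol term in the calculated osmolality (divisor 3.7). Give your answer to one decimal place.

10.1 mOsm/kg

Calculated osmolality = 2·Na + glucose/18 + BUN/2.8 + ethanol/3.7
= 2·137 + 82/18 + 17/2.8 + 397/3.7
= 274 + 4.56 + 6.07 + 107.30
= 391.93 mOsm/kg ≈ 391.9 mOsm/kg
Osmolar gap = measured − calculated = 402 − 391.9 = 10.1 mOsm/kg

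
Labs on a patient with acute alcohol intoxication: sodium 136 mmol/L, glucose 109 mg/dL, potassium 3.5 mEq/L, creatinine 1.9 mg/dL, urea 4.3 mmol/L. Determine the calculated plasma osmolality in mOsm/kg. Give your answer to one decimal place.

282.4 mOsm/kg

Calculated osmolality = 2·Na + glucose/18 + urea
= 2·136 + 109/18 + 4.3
= 272 + 6.06 + 4.30
= 282.36 mOsm/kg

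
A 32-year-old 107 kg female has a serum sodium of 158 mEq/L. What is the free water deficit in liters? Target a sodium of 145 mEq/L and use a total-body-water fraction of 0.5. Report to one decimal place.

TBW = 0.5 · 107 = 53.5 L
Free water deficit = TBW · (Na/145 − 1)
= 53.5 · (158/145 − 1)
= 53.5 · 0.0897
= 4.8 L

4.8 L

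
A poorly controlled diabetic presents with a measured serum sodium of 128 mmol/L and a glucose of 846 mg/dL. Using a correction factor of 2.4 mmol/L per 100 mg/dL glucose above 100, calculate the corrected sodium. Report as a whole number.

146 mmol/L

Corrected Na = measured Na + 2.4 · (glucose − 100)/100
= 128 + 2.4 · (846 − 100)/100
= 128 + 17.9
= 145.9 mmol/L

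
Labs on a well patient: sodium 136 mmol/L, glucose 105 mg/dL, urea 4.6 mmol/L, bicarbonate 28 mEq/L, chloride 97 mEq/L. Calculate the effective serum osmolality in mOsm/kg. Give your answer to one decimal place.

277.8 mOsm/kg

Effective osmolality excludes urea (freely permeant across cell membranes):
2·Na + glucose/18
= 2·136 + 105/18
= 272 + 5.83
= 277.83 mOsm/kg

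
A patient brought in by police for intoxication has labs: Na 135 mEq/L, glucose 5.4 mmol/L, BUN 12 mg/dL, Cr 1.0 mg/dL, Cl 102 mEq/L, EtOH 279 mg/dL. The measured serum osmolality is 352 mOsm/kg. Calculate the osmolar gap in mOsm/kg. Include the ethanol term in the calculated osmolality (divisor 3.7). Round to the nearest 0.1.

Calculated osmolality = 2·Na + glucose + BUN/2.8 + ethanol/3.7
= 2·135 + 5.4 + 12/2.8 + 279/3.7
= 270 + 5.40 + 4.29 + 75.41
= 355.1 mOsm/kg ≈ 355.1 mOsm/kg
Osmolar gap = measured − calculated = 352 − 355.1 = -3.1 mOsm/kg

-3.1 mOsm/kg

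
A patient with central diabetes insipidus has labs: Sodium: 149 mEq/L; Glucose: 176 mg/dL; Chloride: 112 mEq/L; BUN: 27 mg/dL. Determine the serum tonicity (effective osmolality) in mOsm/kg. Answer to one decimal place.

Effective osmolality excludes urea (freely permeant across cell membranes):
2·Na + glucose/18
= 2·149 + 176/18
= 298 + 9.78
= 307.78 mOsm/kg

307.8 mOsm/kg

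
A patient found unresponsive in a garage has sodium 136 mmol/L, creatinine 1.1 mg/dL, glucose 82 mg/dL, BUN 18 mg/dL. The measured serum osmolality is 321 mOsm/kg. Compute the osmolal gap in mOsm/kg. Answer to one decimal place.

Calculated osmolality = 2·Na + glucose/18 + BUN/2.8
= 2·136 + 82/18 + 18/2.8
= 272 + 4.56 + 6.43
= 282.99 mOsm/kg ≈ 283.0 mOsm/kg
Osmolar gap = measured − calculated = 321 − 283.0 = 38.0 mOsm/kg

38.0 mOsm/kg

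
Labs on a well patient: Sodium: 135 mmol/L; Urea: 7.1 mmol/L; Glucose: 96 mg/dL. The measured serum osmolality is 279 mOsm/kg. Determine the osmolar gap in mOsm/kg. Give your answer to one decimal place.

Calculated osmolality = 2·Na + glucose/18 + urea
= 2·135 + 96/18 + 7.1
= 270 + 5.33 + 7.10
= 282.43 mOsm/kg ≈ 282.4 mOsm/kg
Osmolar gap = measured − calculated = 279 − 282.4 = -3.4 mOsm/kg

-3.4 mOsm/kg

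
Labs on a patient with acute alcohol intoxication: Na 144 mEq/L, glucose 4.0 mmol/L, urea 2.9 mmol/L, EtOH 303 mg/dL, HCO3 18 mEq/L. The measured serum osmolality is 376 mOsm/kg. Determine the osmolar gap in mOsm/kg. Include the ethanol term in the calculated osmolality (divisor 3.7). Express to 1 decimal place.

-0.8 mOsm/kg

Calculated osmolality = 2·Na + glucose + urea + ethanol/3.7
= 2·144 + 4 + 2.9 + 303/3.7
= 288 + 4 + 2.90 + 81.89
= 376.79 mOsm/kg ≈ 376.8 mOsm/kg
Osmolar gap = measured − calculated = 376 − 376.8 = -0.8 mOsm/kg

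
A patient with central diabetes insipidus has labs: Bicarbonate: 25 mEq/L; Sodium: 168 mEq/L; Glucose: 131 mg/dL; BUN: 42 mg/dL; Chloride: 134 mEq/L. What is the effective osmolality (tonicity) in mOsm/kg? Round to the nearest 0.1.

Effective osmolality excludes urea (freely permeant across cell membranes):
2·Na + glucose/18
= 2·168 + 131/18
= 336 + 7.28
= 343.28 mOsm/kg

343.3 mOsm/kg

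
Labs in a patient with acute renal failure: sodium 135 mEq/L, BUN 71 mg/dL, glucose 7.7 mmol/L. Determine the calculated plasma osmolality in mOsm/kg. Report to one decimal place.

303.1 mOsm/kg

Calculated osmolality = 2·Na + glucose + BUN/2.8
= 2·135 + 7.7 + 71/2.8
= 270 + 7.70 + 25.36
= 303.06 mOsm/kg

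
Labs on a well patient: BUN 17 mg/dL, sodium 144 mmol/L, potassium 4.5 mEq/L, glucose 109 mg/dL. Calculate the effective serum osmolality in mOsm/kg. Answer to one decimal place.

294.1 mOsm/kg

Effective osmolality excludes urea (freely permeant across cell membranes):
2·Na + glucose/18
= 2·144 + 109/18
= 288 + 6.06
= 294.06 mOsm/kg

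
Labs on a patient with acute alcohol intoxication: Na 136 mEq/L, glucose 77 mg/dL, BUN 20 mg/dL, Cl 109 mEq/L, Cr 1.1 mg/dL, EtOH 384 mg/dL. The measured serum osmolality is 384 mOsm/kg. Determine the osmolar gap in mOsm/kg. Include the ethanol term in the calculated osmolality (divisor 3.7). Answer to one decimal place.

Calculated osmolality = 2·Na + glucose/18 + BUN/2.8 + ethanol/3.7
= 2·136 + 77/18 + 20/2.8 + 384/3.7
= 272 + 4.28 + 7.14 + 103.78
= 387.2 mOsm/kg ≈ 387.2 mOsm/kg
Osmolar gap = measured − calculated = 384 − 387.2 = -3.2 mOsm/kg

-3.2 mOsm/kg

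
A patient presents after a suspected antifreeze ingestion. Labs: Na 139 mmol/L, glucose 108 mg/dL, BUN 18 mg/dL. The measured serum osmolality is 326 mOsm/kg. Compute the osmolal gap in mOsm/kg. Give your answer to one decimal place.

35.6 mOsm/kg

Calculated osmolality = 2·Na + glucose/18 + BUN/2.8
= 2·139 + 108/18 + 18/2.8
= 278 + 6 + 6.43
= 290.43 mOsm/kg ≈ 290.4 mOsm/kg
Osmolar gap = measured − calculated = 326 − 290.4 = 35.6 mOsm/kg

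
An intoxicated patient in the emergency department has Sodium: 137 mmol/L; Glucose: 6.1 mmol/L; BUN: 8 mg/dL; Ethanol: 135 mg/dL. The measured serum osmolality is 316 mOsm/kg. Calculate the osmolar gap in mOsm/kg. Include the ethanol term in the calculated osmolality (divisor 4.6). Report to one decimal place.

Calculated osmolality = 2·Na + glucose + BUN/2.8 + ethanol/4.6
= 2·137 + 6.1 + 8/2.8 + 135/4.6
= 274 + 6.10 + 2.86 + 29.35
= 312.31 mOsm/kg ≈ 312.3 mOsm/kg
Osmolar gap = measured − calculated = 316 − 312.3 = 3.7 mOsm/kg

3.7 mOsm/kg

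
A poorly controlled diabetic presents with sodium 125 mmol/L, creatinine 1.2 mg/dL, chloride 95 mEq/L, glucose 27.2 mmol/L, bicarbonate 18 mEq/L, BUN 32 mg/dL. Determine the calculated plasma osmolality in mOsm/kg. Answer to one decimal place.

288.6 mOsm/kg

Calculated osmolality = 2·Na + glucose + BUN/2.8
= 2·125 + 27.2 + 32/2.8
= 250 + 27.20 + 11.43
= 288.63 mOsm/kg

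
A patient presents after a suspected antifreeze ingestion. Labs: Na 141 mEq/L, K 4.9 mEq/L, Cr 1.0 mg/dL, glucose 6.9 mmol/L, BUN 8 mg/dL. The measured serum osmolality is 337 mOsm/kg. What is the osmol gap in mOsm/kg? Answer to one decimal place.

Calculated osmolality = 2·Na + glucose + BUN/2.8
= 2·141 + 6.9 + 8/2.8
= 282 + 6.90 + 2.86
= 291.76 mOsm/kg ≈ 291.8 mOsm/kg
Osmolar gap = measured − calculated = 337 − 291.8 = 45.2 mOsm/kg

45.2 mOsm/kg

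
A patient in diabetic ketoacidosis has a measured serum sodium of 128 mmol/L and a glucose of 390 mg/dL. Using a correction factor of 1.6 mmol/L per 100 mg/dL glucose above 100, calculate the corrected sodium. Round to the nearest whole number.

133 mmol/L

Corrected Na = measured Na + 1.6 · (glucose − 100)/100
= 128 + 1.6 · (390 − 100)/100
= 128 + 4.6
= 132.6 mmol/L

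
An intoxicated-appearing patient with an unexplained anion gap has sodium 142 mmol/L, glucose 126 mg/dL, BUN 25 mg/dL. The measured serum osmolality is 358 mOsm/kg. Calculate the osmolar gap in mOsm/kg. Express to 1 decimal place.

Calculated osmolality = 2·Na + glucose/18 + BUN/2.8
= 2·142 + 126/18 + 25/2.8
= 284 + 7 + 8.93
= 299.93 mOsm/kg ≈ 299.9 mOsm/kg
Osmolar gap = measured − calculated = 358 − 299.9 = 58.1 mOsm/kg

58.1 mOsm/kg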